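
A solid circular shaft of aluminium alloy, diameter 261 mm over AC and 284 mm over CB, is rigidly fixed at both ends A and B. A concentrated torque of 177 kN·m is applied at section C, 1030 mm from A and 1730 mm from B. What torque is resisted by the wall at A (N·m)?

Compatibility: T_A·a/J_AC = T_B·b/J_CB with T_A + T_B = T₀.
J_AC = 4.56×10^-4 m⁴, J_CB = 6.39×10^-4 m⁴, so T_A = T₀·(J_AC/a)/((J_AC/a)+(J_CB/b)) = 96480 N·m, T_B = 80520 N·m.

96500 N·m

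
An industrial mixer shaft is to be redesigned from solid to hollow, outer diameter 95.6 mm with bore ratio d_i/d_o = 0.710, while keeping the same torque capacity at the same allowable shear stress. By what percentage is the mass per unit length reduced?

Equal τ_max and T ⇒ the solid shaft needs d_s³ = d_o³(1−k⁴), so d_s = 95.6·(1−0.710⁴)^(1/3) = 86.70 mm.
Area ratio A_h/A_s = d_o²(1−k²)/d_s² = (1−k²)/(1−k⁴)^(2/3) = 0.6029.
Mass saving = 1 − 0.6029 = 39.7 %.

39.7 %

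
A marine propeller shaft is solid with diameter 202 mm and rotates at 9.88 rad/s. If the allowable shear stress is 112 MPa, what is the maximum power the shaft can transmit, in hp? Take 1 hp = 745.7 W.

J = πd⁴/32 = π(0.202)⁴/32 = 1.635×10^-4 m⁴.
T_max = τ_allow·J/r = 1.12×10^8 × 1.635×10^-4 / 0.101 = 181300 N·m.
ω = 9.88 rad/s, so P_max = T_max·ω = 1.791×10^6 W.

2400 hp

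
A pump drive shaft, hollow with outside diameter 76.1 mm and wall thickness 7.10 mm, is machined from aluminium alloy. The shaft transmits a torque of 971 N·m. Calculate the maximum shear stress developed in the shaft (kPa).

20000 kPa

J = π(d_o⁴ − d_i⁴)/32 = π(0.0761⁴ − 0.0619⁴)/32 = 1.851×10^-6 m⁴.
τ_max = T·r/J = 971.0 × 0.0381 / 1.851×10^-6 = 1.996×10^7 Pa.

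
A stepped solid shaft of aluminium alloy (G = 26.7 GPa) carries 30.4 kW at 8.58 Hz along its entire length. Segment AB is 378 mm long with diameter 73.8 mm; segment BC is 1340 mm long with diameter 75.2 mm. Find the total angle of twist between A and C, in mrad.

ω = 2π·8.58 = 53.91 rad/s, so T = P/ω = 30.4×10³ / 53.91 = 563.9 N·m.
J_AB = π(0.0738)⁴/32 = 2.91×10^-6 m⁴; J_BC = π(0.0752)⁴/32 = 3.14×10^-6 m⁴.
θ = (T/G)·Σ L_i/J_i = (563.9/26.7×10⁹)·(0.378/2.91×10^-6 + 1.34/3.14×10^-6) = 0.01176 rad.

11.8 mrad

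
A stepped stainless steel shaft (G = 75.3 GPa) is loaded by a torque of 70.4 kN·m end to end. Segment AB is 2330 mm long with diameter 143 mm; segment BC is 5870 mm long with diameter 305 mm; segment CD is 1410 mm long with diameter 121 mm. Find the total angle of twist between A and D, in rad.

0.122 rad

J_AB = π(0.143)⁴/32 = 4.11×10^-5 m⁴; J_BC = π(0.305)⁴/32 = 8.50×10^-4 m⁴; J_CD = π(0.121)⁴/32 = 2.10×10^-5 m⁴.
θ = (T/G)·Σ L_i/J_i = (70400/75.3×10⁹)·(2.33/4.11×10^-5 + 5.87/8.50×10^-4 + 1.41/2.10×10^-5) = 0.1222 rad.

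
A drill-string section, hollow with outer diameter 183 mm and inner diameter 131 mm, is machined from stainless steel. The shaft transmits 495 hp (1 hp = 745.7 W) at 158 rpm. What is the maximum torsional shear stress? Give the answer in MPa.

25.1 MPa

ω = 2π·158/60 = 16.55 rad/s, so T = P/ω = 495×745.7 / 16.55 = 22310 N·m.
J = π(d_o⁴ − d_i⁴)/32 = π(0.183⁴ − 0.131⁴)/32 = 8.119×10^-5 m⁴.
τ_max = T·r/J = 22310 × 0.0915 / 8.119×10^-5 = 2.514×10^7 Pa.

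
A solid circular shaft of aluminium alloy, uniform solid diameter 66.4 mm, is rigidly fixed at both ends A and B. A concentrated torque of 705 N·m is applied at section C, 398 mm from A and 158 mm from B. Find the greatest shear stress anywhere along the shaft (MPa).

With uniform GJ and both ends fixed, compatibility θ_AC = θ_CB gives T_A·a = T_B·b, together with T_A + T_B = T₀.
T_A = T₀·b/(a+b) = 705.0·158/556.0 = 200.3 N·m; T_B = 504.7 N·m.
τ in each portion: τ_AC = 3.49×10^6 Pa, τ_CB = 8.78×10^6 Pa; maximum is in CB.
τ_max = T_CB·r/J = 504.7·0.0332/1.91×10^-6 = 8.779×10^6 Pa.

8.78 MPa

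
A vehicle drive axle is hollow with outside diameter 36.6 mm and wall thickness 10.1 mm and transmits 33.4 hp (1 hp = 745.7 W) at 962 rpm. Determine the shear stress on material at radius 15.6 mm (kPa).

22800 kPa

ω = 2π·962/60 = 100.7 rad/s, so T = P/ω = 33.4×745.7 / 100.7 = 247.2 N·m.
J = π(d_o⁴ − d_i⁴)/32 = π(0.0366⁴ − 0.0164⁴)/32 = 1.691×10^-7 m⁴.
Shear stress varies linearly with radius: τ = T·r/J = 247.2 × 0.0156 / 1.691×10^-7 = 2.281×10^7 Pa.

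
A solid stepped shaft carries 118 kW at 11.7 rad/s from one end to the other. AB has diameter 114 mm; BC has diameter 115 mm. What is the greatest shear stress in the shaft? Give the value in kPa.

ω = 11.7 rad/s, so T = P/ω = 118×10³ / 11.70 = 10090 N·m.
Under the same torque, τ_max = 16T/(πd³) is largest where d is smallest — segment AB (d = 114 mm).
τ_max = 16·10090/(π·(0.114)³) = 3.467×10^7 Pa.

34700 kPa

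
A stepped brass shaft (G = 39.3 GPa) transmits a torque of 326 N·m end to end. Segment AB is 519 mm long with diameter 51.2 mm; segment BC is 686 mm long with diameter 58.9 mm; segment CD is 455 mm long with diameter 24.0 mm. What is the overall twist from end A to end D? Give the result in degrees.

J_AB = π(0.0512)⁴/32 = 6.75×10^-7 m⁴; J_BC = π(0.0589)⁴/32 = 1.18×10^-6 m⁴; J_CD = π(0.0240)⁴/32 = 3.26×10^-8 m⁴.
θ = (T/G)·Σ L_i/J_i = (326.0/39.3×10⁹)·(0.519/6.75×10^-7 + 0.686/1.18×10^-6 + 0.455/3.26×10^-8) = 0.1271 rad.

7.28°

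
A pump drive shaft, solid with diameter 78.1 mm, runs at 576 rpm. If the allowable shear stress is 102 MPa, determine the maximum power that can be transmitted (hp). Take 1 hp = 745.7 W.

J = πd⁴/32 = π(0.0781)⁴/32 = 3.653×10^-6 m⁴.
T_max = τ_allow·J/r = 1.02×10^8 × 3.653×10^-6 / 0.0390 = 9541 N·m.
ω = 2π·576/60 = 60.32 rad/s, so P_max = T_max·ω = 5.755×10^5 W.

772 hp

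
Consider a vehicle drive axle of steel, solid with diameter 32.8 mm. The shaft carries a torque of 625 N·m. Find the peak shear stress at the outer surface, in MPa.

J = πd⁴/32 = π(0.0328)⁴/32 = 1.136×10^-7 m⁴.
τ_max = T·r/J = 625.0 × 0.0164 / 1.136×10^-7 = 9.020×10^7 Pa.

90.2 MPa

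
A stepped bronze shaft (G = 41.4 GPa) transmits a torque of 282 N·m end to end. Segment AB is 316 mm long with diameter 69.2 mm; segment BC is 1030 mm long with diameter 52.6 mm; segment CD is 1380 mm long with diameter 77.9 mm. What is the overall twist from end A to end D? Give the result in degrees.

0.739°

J_AB = π(0.0692)⁴/32 = 2.25×10^-6 m⁴; J_BC = π(0.0526)⁴/32 = 7.52×10^-7 m⁴; J_CD = π(0.0779)⁴/32 = 3.62×10^-6 m⁴.
θ = (T/G)·Σ L_i/J_i = (282.0/41.4×10⁹)·(0.316/2.25×10^-6 + 1.03/7.52×10^-7 + 1.38/3.62×10^-6) = 0.01289 rad.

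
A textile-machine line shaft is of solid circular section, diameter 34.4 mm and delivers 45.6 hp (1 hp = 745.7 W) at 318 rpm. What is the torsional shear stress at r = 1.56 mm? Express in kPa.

11600 kPa

ω = 2π·318/60 = 33.30 rad/s, so T = P/ω = 45.6×745.7 / 33.30 = 1021 N·m.
J = πd⁴/32 = π(0.0344)⁴/32 = 1.375×10^-7 m⁴.
Shear stress varies linearly with radius: τ = T·r/J = 1021 × 0.00156 / 1.375×10^-7 = 1.159×10^7 Pa.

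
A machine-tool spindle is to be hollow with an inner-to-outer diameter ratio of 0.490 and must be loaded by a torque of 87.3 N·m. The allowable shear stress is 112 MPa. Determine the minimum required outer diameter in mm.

16.2 mm

For a hollow shaft with d_i/d_o = 0.490: τ_max = 16T/(π d_o³ (1−k⁴)), so d_o = [16T/(π τ_allow (1−k⁴))]^(1/3) = [16·87.30/(π·1.12×10^8·0.9424)]^(1/3) = 0.01615 m.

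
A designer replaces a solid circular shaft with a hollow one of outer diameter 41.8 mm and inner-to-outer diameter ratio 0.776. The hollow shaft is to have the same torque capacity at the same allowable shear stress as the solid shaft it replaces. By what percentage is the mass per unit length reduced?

Equal τ_max and T ⇒ the solid shaft needs d_s³ = d_o³(1−k⁴), so d_s = 41.8·(1−0.776⁴)^(1/3) = 35.97 mm.
Area ratio A_h/A_s = d_o²(1−k²)/d_s² = (1−k²)/(1−k⁴)^(2/3) = 0.5371.
Mass saving = 1 − 0.5371 = 46.3 %.

46.3 %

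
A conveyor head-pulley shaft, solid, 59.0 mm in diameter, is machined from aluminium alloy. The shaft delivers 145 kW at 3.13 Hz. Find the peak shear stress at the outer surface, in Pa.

ω = 2π·3.13 = 19.67 rad/s, so T = P/ω = 145×10³ / 19.67 = 7373 N·m.
J = πd⁴/32 = π(0.0590)⁴/32 = 1.190×10^-6 m⁴.
τ_max = T·r/J = 7373 × 0.0295 / 1.190×10^-6 = 1.828×10^8 Pa.

1.83e8 Pa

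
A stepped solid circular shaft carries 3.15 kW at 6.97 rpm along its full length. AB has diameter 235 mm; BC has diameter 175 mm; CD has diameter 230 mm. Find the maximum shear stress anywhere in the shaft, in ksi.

ω = 2π·6.97/60 = 0.7299 rad/s, so T = P/ω = 3.15×10³ / 0.7299 = 4316 N·m.
Under the same torque, τ_max = 16T/(πd³) is largest where d is smallest — segment BC (d = 175 mm).
τ_max = 16·4316/(π·(0.175)³) = 4.101×10^6 Pa.

0.595 ksi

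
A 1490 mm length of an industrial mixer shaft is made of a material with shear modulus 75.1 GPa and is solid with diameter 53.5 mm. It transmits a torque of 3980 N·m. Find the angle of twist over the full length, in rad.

J = πd⁴/32 = π(0.0535)⁴/32 = 8.043×10^-7 m⁴.
θ = T·L/(G·J) = 3980 × 1.49 / (75.1×10⁹ × 8.043×10^-7) = 0.09818 rad.

0.0982 rad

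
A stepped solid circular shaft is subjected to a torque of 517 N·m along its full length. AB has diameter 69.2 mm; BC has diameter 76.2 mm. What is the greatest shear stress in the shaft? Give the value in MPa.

7.95 MPa

Under the same torque, τ_max = 16T/(πd³) is largest where d is smallest — segment AB (d = 69.2 mm).
τ_max = 16·517.0/(π·(0.0692)³) = 7.946×10^6 Pa.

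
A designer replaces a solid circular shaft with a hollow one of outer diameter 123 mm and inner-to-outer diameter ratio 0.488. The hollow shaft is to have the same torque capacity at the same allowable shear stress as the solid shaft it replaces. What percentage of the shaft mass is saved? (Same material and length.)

Equal τ_max and T ⇒ the solid shaft needs d_s³ = d_o³(1−k⁴), so d_s = 123·(1−0.488⁴)^(1/3) = 120.6 mm.
Area ratio A_h/A_s = d_o²(1−k²)/d_s² = (1−k²)/(1−k⁴)^(2/3) = 0.7921.
Mass saving = 1 − 0.7921 = 20.8 %.

20.8 %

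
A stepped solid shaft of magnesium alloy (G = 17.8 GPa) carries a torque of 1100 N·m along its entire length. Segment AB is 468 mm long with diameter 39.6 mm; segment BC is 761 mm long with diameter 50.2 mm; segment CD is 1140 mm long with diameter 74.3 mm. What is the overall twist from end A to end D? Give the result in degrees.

12.5°

J_AB = π(0.0396)⁴/32 = 2.41×10^-7 m⁴; J_BC = π(0.0502)⁴/32 = 6.23×10^-7 m⁴; J_CD = π(0.0743)⁴/32 = 2.99×10^-6 m⁴.
θ = (T/G)·Σ L_i/J_i = (1100/17.8×10⁹)·(0.468/2.41×10^-7 + 0.761/6.23×10^-7 + 1.14/2.99×10^-6) = 0.2188 rad.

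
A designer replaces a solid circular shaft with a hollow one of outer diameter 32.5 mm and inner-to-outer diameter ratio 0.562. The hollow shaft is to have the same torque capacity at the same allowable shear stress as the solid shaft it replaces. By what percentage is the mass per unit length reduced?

Equal τ_max and T ⇒ the solid shaft needs d_s³ = d_o³(1−k⁴), so d_s = 32.5·(1−0.562⁴)^(1/3) = 31.38 mm.
Area ratio A_h/A_s = d_o²(1−k²)/d_s² = (1−k²)/(1−k⁴)^(2/3) = 0.7338.
Mass saving = 1 − 0.7338 = 26.6 %.

26.6 %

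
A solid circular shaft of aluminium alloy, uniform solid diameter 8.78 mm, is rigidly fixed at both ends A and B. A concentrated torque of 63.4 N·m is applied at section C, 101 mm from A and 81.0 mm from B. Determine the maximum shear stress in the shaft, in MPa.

With uniform GJ and both ends fixed, compatibility θ_AC = θ_CB gives T_A·a = T_B·b, together with T_A + T_B = T₀.
T_A = T₀·b/(a+b) = 63.40·81.0/182.0 = 28.22 N·m; T_B = 35.18 N·m.
τ in each portion: τ_AC = 2.12×10^8 Pa, τ_CB = 2.65×10^8 Pa; maximum is in CB.
τ_max = T_CB·r/J = 35.18·0.00439/5.83×10^-10 = 2.647×10^8 Pa.

265 MPa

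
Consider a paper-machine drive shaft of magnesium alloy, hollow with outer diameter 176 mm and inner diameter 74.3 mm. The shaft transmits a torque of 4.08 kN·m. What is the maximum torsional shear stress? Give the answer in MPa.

J = π(d_o⁴ − d_i⁴)/32 = π(0.176⁴ − 0.0743⁴)/32 = 9.121×10^-5 m⁴.
τ_max = T·r/J = 4080 × 0.0880 / 9.121×10^-5 = 3.936×10^6 Pa.

3.94 MPa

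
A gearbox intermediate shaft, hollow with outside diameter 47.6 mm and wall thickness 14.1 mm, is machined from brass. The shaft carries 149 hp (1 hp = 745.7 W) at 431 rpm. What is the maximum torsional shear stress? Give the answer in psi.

ω = 2π·431/60 = 45.13 rad/s, so T = P/ω = 149×745.7 / 45.13 = 2462 N·m.
J = π(d_o⁴ − d_i⁴)/32 = π(0.0476⁴ − 0.0194⁴)/32 = 4.901×10^-7 m⁴.
τ_max = T·r/J = 2462 × 0.0238 / 4.901×10^-7 = 1.195×10^8 Pa.

17300 psi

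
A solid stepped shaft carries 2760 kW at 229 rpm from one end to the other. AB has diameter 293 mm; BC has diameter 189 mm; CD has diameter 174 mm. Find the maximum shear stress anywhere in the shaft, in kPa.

111000 kPa

ω = 2π·229/60 = 23.98 rad/s, so T = P/ω = 2760×10³ / 23.98 = 115100 N·m.
Under the same torque, τ_max = 16T/(πd³) is largest where d is smallest — segment CD (d = 174 mm).
τ_max = 16·115100/(π·(0.174)³) = 1.113×10^8 Pa.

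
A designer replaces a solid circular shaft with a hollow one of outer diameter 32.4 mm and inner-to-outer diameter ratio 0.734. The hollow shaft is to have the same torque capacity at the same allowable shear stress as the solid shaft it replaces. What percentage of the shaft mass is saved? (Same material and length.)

Equal τ_max and T ⇒ the solid shaft needs d_s³ = d_o³(1−k⁴), so d_s = 32.4·(1−0.734⁴)^(1/3) = 28.90 mm.
Area ratio A_h/A_s = d_o²(1−k²)/d_s² = (1−k²)/(1−k⁴)^(2/3) = 0.5797.
Mass saving = 1 − 0.5797 = 42.0 %.

42.0 %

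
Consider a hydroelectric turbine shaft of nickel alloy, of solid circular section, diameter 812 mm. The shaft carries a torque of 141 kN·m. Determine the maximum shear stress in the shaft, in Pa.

J = πd⁴/32 = π(0.812)⁴/32 = 0.04268 m⁴.
τ_max = T·r/J = 141000 × 0.406 / 0.04268 = 1.341×10^6 Pa.

1.34e6 Pa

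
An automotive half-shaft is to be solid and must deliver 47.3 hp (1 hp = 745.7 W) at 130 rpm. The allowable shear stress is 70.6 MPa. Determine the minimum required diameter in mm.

ω = 2π·130/60 = 13.61 rad/s, so T = P/ω = 47.3×745.7 / 13.61 = 2591 N·m.
For a solid shaft τ_max = 16T/(πd³), so d = (16T/(π τ_allow))^(1/3) = (16·2591/(π·7.06×10^7))^(1/3) = 0.05718 m.

57.2 mm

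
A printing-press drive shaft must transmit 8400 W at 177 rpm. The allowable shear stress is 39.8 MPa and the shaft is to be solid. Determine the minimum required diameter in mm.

ω = 2π·177/60 = 18.54 rad/s, so T = P/ω = 8400 / 18.54 = 453.2 N·m.
For a solid shaft τ_max = 16T/(πd³), so d = (16T/(π τ_allow))^(1/3) = (16·453.2/(π·3.98×10^7))^(1/3) = 0.03871 m.

38.7 mm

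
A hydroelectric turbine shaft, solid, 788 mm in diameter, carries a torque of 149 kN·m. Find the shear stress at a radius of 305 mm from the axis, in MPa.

1.20 MPa

J = πd⁴/32 = π(0.788)⁴/32 = 0.03785 m⁴.
Shear stress varies linearly with radius: τ = T·r/J = 149000 × 0.305 / 0.03785 = 1.201×10^6 Pa.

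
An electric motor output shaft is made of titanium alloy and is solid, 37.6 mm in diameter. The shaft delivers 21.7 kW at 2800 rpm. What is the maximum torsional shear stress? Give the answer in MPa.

7.09 MPa

ω = 2π·2800/60 = 293.2 rad/s, so T = P/ω = 21.7×10³ / 293.2 = 74.01 N·m.
J = πd⁴/32 = π(0.0376)⁴/32 = 1.962×10^-7 m⁴.
τ_max = T·r/J = 74.01 × 0.0188 / 1.962×10^-7 = 7.091×10^6 Pa.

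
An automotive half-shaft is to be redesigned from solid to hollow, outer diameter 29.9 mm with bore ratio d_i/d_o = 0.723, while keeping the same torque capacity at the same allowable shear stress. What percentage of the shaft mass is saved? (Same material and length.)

41.0 %

Equal τ_max and T ⇒ the solid shaft needs d_s³ = d_o³(1−k⁴), so d_s = 29.9·(1−0.723⁴)^(1/3) = 26.88 mm.
Area ratio A_h/A_s = d_o²(1−k²)/d_s² = (1−k²)/(1−k⁴)^(2/3) = 0.5904.
Mass saving = 1 − 0.5904 = 41.0 %.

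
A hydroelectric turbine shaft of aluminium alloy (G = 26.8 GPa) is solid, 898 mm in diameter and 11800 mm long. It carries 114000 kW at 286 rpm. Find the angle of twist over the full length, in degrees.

1.50°

ω = 2π·286/60 = 29.95 rad/s, so T = P/ω = 114000×10³ / 29.95 = 3.806e6 N·m.
J = πd⁴/32 = π(0.898)⁴/32 = 0.06384 m⁴.
θ = T·L/(G·J) = 3.806e6 × 11.8 / (26.8×10⁹ × 0.06384) = 0.02625 rad.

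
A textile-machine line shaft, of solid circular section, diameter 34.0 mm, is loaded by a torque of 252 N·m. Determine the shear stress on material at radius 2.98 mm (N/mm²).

J = πd⁴/32 = π(0.0340)⁴/32 = 1.312×10^-7 m⁴.
Shear stress varies linearly with radius: τ = T·r/J = 252.0 × 0.00298 / 1.312×10^-7 = 5.724×10^6 Pa.

5.72 N/mm²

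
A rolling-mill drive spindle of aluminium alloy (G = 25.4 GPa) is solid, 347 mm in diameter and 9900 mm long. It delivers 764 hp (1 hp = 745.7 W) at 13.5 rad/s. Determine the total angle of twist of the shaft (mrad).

11.6 mrad

ω = 13.5 rad/s, so T = P/ω = 764×745.7 / 13.50 = 42200 N·m.
J = πd⁴/32 = π(0.347)⁴/32 = 1.423×10^-3 m⁴.
θ = T·L/(G·J) = 42200 × 9.90 / (25.4×10⁹ × 1.423×10^-3) = 0.01156 rad.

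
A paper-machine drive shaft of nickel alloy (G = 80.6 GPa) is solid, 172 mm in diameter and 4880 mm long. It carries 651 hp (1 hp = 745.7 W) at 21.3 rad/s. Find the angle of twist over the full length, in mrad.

ω = 21.3 rad/s, so T = P/ω = 651×745.7 / 21.30 = 22790 N·m.
J = πd⁴/32 = π(0.172)⁴/32 = 8.592×10^-5 m⁴.
θ = T·L/(G·J) = 22790 × 4.88 / (80.6×10⁹ × 8.592×10^-5) = 0.01606 rad.

16.1 mrad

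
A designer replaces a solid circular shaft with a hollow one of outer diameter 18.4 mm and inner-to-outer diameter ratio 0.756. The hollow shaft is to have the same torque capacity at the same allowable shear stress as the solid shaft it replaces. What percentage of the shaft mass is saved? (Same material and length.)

44.2 %

Equal τ_max and T ⇒ the solid shaft needs d_s³ = d_o³(1−k⁴), so d_s = 18.4·(1−0.756⁴)^(1/3) = 16.13 mm.
Area ratio A_h/A_s = d_o²(1−k²)/d_s² = (1−k²)/(1−k⁴)^(2/3) = 0.5577.
Mass saving = 1 − 0.5577 = 44.2 %.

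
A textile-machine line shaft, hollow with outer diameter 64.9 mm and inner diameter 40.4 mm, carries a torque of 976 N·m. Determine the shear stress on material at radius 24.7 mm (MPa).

16.3 MPa

J = π(d_o⁴ − d_i⁴)/32 = π(0.0649⁴ − 0.0404⁴)/32 = 1.480×10^-6 m⁴.
Shear stress varies linearly with radius: τ = T·r/J = 976.0 × 0.0247 / 1.480×10^-6 = 1.629×10^7 Pa.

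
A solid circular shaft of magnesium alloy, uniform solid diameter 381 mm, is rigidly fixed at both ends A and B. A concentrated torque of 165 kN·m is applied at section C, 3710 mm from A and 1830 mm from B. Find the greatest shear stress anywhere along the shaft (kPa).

10200 kPa

With uniform GJ and both ends fixed, compatibility θ_AC = θ_CB gives T_A·a = T_B·b, together with T_A + T_B = T₀.
T_A = T₀·b/(a+b) = 165000·1830/5540 = 54500 N·m; T_B = 110500 N·m.
τ in each portion: τ_AC = 5.02×10^6 Pa, τ_CB = 1.02×10^7 Pa; maximum is in CB.
τ_max = T_CB·r/J = 110500·0.191/2.07×10^-3 = 1.018×10^7 Pa.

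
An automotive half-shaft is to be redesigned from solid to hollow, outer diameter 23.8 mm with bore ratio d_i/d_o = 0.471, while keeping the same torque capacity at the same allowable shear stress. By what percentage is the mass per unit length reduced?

Equal τ_max and T ⇒ the solid shaft needs d_s³ = d_o³(1−k⁴), so d_s = 23.8·(1−0.471⁴)^(1/3) = 23.40 mm.
Area ratio A_h/A_s = d_o²(1−k²)/d_s² = (1−k²)/(1−k⁴)^(2/3) = 0.8048.
Mass saving = 1 − 0.8048 = 19.5 %.

19.5 %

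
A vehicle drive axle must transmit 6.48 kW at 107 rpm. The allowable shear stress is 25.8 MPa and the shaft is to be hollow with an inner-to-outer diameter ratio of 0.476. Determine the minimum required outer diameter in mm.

ω = 2π·107/60 = 11.21 rad/s, so T = P/ω = 6.48×10³ / 11.21 = 578.3 N·m.
For a hollow shaft with d_i/d_o = 0.476: τ_max = 16T/(π d_o³ (1−k⁴)), so d_o = [16T/(π τ_allow (1−k⁴))]^(1/3) = [16·578.3/(π·2.58×10^7·0.9487)]^(1/3) = 0.04937 m.

49.4 mm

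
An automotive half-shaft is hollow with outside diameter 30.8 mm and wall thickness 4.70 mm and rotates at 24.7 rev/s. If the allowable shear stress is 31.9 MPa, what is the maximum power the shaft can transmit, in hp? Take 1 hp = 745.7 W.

J = π(d_o⁴ − d_i⁴)/32 = π(0.0308⁴ − 0.0214⁴)/32 = 6.776×10^-8 m⁴.
T_max = τ_allow·J/r = 3.19×10^7 × 6.776×10^-8 / 0.0154 = 140.4 N·m.
ω = 2π·24.7 = 155.2 rad/s, so P_max = T_max·ω = 2.178×10^4 W.

29.2 hp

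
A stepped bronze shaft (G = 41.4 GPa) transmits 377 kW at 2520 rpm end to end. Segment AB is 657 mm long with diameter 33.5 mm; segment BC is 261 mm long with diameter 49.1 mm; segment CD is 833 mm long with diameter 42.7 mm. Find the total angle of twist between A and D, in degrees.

ω = 2π·2520/60 = 263.9 rad/s, so T = P/ω = 377×10³ / 263.9 = 1429 N·m.
J_AB = π(0.0335)⁴/32 = 1.24×10^-7 m⁴; J_BC = π(0.0491)⁴/32 = 5.71×10^-7 m⁴; J_CD = π(0.0427)⁴/32 = 3.26×10^-7 m⁴.
θ = (T/G)·Σ L_i/J_i = (1429/41.4×10⁹)·(0.657/1.24×10^-7 + 0.261/5.71×10^-7 + 0.833/3.26×10^-7) = 0.2872 rad.

16.5°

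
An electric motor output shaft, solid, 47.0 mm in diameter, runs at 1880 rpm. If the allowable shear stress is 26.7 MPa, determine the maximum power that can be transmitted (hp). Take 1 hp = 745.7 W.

144 hp

J = πd⁴/32 = π(0.0470)⁴/32 = 4.791×10^-7 m⁴.
T_max = τ_allow·J/r = 2.67×10^7 × 4.791×10^-7 / 0.0235 = 544.3 N·m.
ω = 2π·1880/60 = 196.9 rad/s, so P_max = T_max·ω = 1.072×10^5 W.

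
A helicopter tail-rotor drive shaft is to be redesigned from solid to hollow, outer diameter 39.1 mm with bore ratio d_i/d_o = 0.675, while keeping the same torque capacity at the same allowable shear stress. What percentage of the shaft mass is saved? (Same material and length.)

Equal τ_max and T ⇒ the solid shaft needs d_s³ = d_o³(1−k⁴), so d_s = 39.1·(1−0.675⁴)^(1/3) = 36.18 mm.
Area ratio A_h/A_s = d_o²(1−k²)/d_s² = (1−k²)/(1−k⁴)^(2/3) = 0.6357.
Mass saving = 1 − 0.6357 = 36.4 %.

36.4 %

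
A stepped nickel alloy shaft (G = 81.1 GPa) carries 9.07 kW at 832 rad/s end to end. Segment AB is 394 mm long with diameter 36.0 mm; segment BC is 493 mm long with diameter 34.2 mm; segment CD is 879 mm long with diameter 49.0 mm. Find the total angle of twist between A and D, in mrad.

1.02 mrad

ω = 832 rad/s, so T = P/ω = 9.07×10³ / 832.0 = 10.90 N·m.
J_AB = π(0.0360)⁴/32 = 1.65×10^-7 m⁴; J_BC = π(0.0342)⁴/32 = 1.34×10^-7 m⁴; J_CD = π(0.0490)⁴/32 = 5.66×10^-7 m⁴.
θ = (T/G)·Σ L_i/J_i = (10.90/81.1×10⁹)·(0.394/1.65×10^-7 + 0.493/1.34×10^-7 + 0.879/5.66×10^-7) = 1.023×10^-3 rad.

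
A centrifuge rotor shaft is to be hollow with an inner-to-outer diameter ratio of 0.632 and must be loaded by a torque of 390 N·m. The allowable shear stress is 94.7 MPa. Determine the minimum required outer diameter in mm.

For a hollow shaft with d_i/d_o = 0.632: τ_max = 16T/(π d_o³ (1−k⁴)), so d_o = [16T/(π τ_allow (1−k⁴))]^(1/3) = [16·390.0/(π·9.47×10^7·0.8405)]^(1/3) = 0.02922 m.

29.2 mm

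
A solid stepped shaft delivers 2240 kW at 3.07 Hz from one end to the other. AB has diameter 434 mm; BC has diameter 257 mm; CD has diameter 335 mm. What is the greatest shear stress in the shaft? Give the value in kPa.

34800 kPa

ω = 2π·3.07 = 19.29 rad/s, so T = P/ω = 2240×10³ / 19.29 = 116100 N·m.
Under the same torque, τ_max = 16T/(πd³) is largest where d is smallest — segment BC (d = 257 mm).
τ_max = 16·116100/(π·(0.257)³) = 3.484×10^7 Pa.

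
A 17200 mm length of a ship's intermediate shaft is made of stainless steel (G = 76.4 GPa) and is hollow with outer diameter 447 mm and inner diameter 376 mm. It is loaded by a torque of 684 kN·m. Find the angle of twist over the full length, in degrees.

J = π(d_o⁴ − d_i⁴)/32 = π(0.447⁴ − 0.376⁴)/32 = 1.957×10^-3 m⁴.
θ = T·L/(G·J) = 684000 × 17.2 / (76.4×10⁹ × 1.957×10^-3) = 0.07868 rad.

4.51°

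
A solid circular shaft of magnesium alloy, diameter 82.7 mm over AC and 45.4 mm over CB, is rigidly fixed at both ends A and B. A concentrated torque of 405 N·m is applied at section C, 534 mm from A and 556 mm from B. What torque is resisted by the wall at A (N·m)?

Compatibility: T_A·a/J_AC = T_B·b/J_CB with T_A + T_B = T₀.
J_AC = 4.59×10^-6 m⁴, J_CB = 4.17×10^-7 m⁴, so T_A = T₀·(J_AC/a)/((J_AC/a)+(J_CB/b)) = 372.5 N·m, T_B = 32.49 N·m.

373 N·m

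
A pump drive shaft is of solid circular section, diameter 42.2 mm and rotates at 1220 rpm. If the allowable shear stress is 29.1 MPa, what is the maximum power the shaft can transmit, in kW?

J = πd⁴/32 = π(0.0422)⁴/32 = 3.114×10^-7 m⁴.
T_max = τ_allow·J/r = 2.91×10^7 × 3.114×10^-7 / 0.0211 = 429.4 N·m.
ω = 2π·1220/60 = 127.8 rad/s, so P_max = T_max·ω = 5.486×10^4 W.

54.9 kW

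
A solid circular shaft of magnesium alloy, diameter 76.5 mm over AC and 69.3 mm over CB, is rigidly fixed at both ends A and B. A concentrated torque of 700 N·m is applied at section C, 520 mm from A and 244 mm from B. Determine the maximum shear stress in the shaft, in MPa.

Compatibility: T_A·a/J_AC = T_B·b/J_CB with T_A + T_B = T₀.
J_AC = 3.36×10^-6 m⁴, J_CB = 2.26×10^-6 m⁴, so T_A = T₀·(J_AC/a)/((J_AC/a)+(J_CB/b)) = 287.5 N·m, T_B = 412.5 N·m.
τ in each portion: τ_AC = 3.27×10^6 Pa, τ_CB = 6.31×10^6 Pa; maximum is in CB.
τ_max = T_CB·r/J = 412.5·0.0347/2.26×10^-6 = 6.313×10^6 Pa.

6.31 MPa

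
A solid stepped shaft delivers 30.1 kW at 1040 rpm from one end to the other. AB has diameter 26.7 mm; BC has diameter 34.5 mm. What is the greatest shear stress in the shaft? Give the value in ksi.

ω = 2π·1040/60 = 108.9 rad/s, so T = P/ω = 30.1×10³ / 108.9 = 276.4 N·m.
Under the same torque, τ_max = 16T/(πd³) is largest where d is smallest — segment AB (d = 26.7 mm).
τ_max = 16·276.4/(π·(0.0267)³) = 7.395×10^7 Pa.

10.7 ksi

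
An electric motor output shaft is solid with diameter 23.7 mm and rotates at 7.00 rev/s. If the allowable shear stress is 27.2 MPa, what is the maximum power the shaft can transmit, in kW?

J = πd⁴/32 = π(0.0237)⁴/32 = 3.097×10^-8 m⁴.
T_max = τ_allow·J/r = 2.72×10^7 × 3.097×10^-8 / 0.0118 = 71.10 N·m.
ω = 2π·7.00 = 43.98 rad/s, so P_max = T_max·ω = 3127 W.

3.13 kW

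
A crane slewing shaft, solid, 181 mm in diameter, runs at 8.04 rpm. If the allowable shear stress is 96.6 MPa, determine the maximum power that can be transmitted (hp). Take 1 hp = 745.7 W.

127 hp

J = πd⁴/32 = π(0.181)⁴/32 = 1.054×10^-4 m⁴.
T_max = τ_allow·J/r = 9.66×10^7 × 1.054×10^-4 / 0.0905 = 112500 N·m.
ω = 2π·8.04/60 = 0.8419 rad/s, so P_max = T_max·ω = 9.470×10^4 W.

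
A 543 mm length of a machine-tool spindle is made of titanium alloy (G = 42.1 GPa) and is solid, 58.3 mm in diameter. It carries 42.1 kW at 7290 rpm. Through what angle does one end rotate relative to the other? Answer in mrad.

0.627 mrad

ω = 2π·7290/60 = 763.4 rad/s, so T = P/ω = 42.1×10³ / 763.4 = 55.15 N·m.
J = πd⁴/32 = π(0.0583)⁴/32 = 1.134×10^-6 m⁴.
θ = T·L/(G·J) = 55.15 × 0.543 / (42.1×10⁹ × 1.134×10^-6) = 6.271×10^-4 rad.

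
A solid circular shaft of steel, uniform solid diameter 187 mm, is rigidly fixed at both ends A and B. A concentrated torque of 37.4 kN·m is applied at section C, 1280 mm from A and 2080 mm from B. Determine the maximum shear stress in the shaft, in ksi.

With uniform GJ and both ends fixed, compatibility θ_AC = θ_CB gives T_A·a = T_B·b, together with T_A + T_B = T₀.
T_A = T₀·b/(a+b) = 37400·2080/3360 = 23150 N·m; T_B = 14250 N·m.
τ in each portion: τ_AC = 1.80×10^7 Pa, τ_CB = 1.11×10^7 Pa; maximum is in AC.
τ_max = T_AC·r/J = 23150·0.0935/1.20×10^-4 = 1.803×10^7 Pa.

2.62 ksi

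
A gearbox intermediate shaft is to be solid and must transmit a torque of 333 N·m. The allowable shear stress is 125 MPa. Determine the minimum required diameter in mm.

For a solid shaft τ_max = 16T/(πd³), so d = (16T/(π τ_allow))^(1/3) = (16·333.0/(π·1.25×10^8))^(1/3) = 0.02385 m.

23.9 mm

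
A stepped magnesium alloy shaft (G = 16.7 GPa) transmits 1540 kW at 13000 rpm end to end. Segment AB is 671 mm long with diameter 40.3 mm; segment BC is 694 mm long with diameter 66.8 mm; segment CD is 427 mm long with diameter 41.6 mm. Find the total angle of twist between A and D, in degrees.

ω = 2π·13000/60 = 1361 rad/s, so T = P/ω = 1540×10³ / 1361 = 1131 N·m.
J_AB = π(0.0403)⁴/32 = 2.59×10^-7 m⁴; J_BC = π(0.0668)⁴/32 = 1.95×10^-6 m⁴; J_CD = π(0.0416)⁴/32 = 2.94×10^-7 m⁴.
θ = (T/G)·Σ L_i/J_i = (1131/16.7×10⁹)·(0.671/2.59×10^-7 + 0.694/1.95×10^-6 + 0.427/2.94×10^-7) = 0.2979 rad.

17.1°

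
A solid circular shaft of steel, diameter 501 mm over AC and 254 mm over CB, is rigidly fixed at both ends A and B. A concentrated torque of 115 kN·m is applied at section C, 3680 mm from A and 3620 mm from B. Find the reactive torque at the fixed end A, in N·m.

Compatibility: T_A·a/J_AC = T_B·b/J_CB with T_A + T_B = T₀.
J_AC = 6.19×10^-3 m⁴, J_CB = 4.09×10^-4 m⁴, so T_A = T₀·(J_AC/a)/((J_AC/a)+(J_CB/b)) = 107800 N·m, T_B = 7238 N·m.

108000 N·m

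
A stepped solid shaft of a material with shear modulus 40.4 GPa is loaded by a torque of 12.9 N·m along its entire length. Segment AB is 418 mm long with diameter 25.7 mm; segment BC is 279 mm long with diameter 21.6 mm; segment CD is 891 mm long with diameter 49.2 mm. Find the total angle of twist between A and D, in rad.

0.00778 rad

J_AB = π(0.0257)⁴/32 = 4.28×10^-8 m⁴; J_BC = π(0.0216)⁴/32 = 2.14×10^-8 m⁴; J_CD = π(0.0492)⁴/32 = 5.75×10^-7 m⁴.
θ = (T/G)·Σ L_i/J_i = (12.90/40.4×10⁹)·(0.418/4.28×10^-8 + 0.279/2.14×10^-8 + 0.891/5.75×10^-7) = 7.780×10^-3 rad.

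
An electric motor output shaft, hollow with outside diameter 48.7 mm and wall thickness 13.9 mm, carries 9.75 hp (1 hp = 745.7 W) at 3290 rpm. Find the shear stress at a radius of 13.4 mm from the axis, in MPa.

ω = 2π·3290/60 = 344.5 rad/s, so T = P/ω = 9.75×745.7 / 344.5 = 21.10 N·m.
J = π(d_o⁴ − d_i⁴)/32 = π(0.0487⁴ − 0.0209⁴)/32 = 5.335×10^-7 m⁴.
Shear stress varies linearly with radius: τ = T·r/J = 21.10 × 0.0134 / 5.335×10^-7 = 5.301×10^5 Pa.

0.530 MPa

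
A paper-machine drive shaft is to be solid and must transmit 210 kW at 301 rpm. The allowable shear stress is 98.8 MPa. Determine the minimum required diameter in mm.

ω = 2π·301/60 = 31.52 rad/s, so T = P/ω = 210×10³ / 31.52 = 6662 N·m.
For a solid shaft τ_max = 16T/(πd³), so d = (16T/(π τ_allow))^(1/3) = (16·6662/(π·9.88×10^7))^(1/3) = 0.07003 m.

70.0 mm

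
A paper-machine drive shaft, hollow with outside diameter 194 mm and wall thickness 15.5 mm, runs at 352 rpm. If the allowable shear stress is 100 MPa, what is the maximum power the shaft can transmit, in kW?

J = π(d_o⁴ − d_i⁴)/32 = π(0.194⁴ − 0.163⁴)/32 = 6.976×10^-5 m⁴.
T_max = τ_allow·J/r = 1.00×10^8 × 6.976×10^-5 / 0.0970 = 71920 N·m.
ω = 2π·352/60 = 36.86 rad/s, so P_max = T_max·ω = 2.651×10^6 W.

2650 kW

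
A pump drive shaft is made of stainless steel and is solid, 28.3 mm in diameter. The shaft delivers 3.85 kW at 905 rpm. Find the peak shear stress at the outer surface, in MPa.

9.13 MPa

ω = 2π·905/60 = 94.77 rad/s, so T = P/ω = 3.85×10³ / 94.77 = 40.62 N·m.
J = πd⁴/32 = π(0.0283)⁴/32 = 6.297×10^-8 m⁴.
τ_max = T·r/J = 40.62 × 0.0142 / 6.297×10^-8 = 9.128×10^6 Pa.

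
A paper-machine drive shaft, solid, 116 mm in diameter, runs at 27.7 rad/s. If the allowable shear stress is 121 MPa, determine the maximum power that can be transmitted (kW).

1030 kW

J = πd⁴/32 = π(0.116)⁴/32 = 1.778×10^-5 m⁴.
T_max = τ_allow·J/r = 1.21×10^8 × 1.778×10^-5 / 0.0580 = 37080 N·m.
ω = 27.7 rad/s, so P_max = T_max·ω = 1.027×10^6 W.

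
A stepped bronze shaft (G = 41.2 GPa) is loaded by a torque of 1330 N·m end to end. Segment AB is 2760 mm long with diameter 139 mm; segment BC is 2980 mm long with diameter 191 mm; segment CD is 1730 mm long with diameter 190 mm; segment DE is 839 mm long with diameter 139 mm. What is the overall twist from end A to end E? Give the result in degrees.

J_AB = π(0.139)⁴/32 = 3.66×10^-5 m⁴; J_BC = π(0.191)⁴/32 = 1.31×10^-4 m⁴; J_CD = π(0.190)⁴/32 = 1.28×10^-4 m⁴; J_DE = π(0.139)⁴/32 = 3.66×10^-5 m⁴.
θ = (T/G)·Σ L_i/J_i = (1330/41.2×10⁹)·(2.76/3.66×10^-5 + 2.98/1.31×10^-4 + 1.73/1.28×10^-4 + 0.839/3.66×10^-5) = 4.343×10^-3 rad.

0.249°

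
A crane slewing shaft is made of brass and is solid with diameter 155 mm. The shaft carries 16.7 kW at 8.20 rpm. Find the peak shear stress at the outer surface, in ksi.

3.86 ksi

ω = 2π·8.20/60 = 0.8587 rad/s, so T = P/ω = 16.7×10³ / 0.8587 = 19450 N·m.
J = πd⁴/32 = π(0.155)⁴/32 = 5.667×10^-5 m⁴.
τ_max = T·r/J = 19450 × 0.0775 / 5.667×10^-5 = 2.660×10^7 Pa.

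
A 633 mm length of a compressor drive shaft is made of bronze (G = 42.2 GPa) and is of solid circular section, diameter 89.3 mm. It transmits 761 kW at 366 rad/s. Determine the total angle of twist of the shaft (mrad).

5.00 mrad

ω = 366 rad/s, so T = P/ω = 761×10³ / 366.0 = 2079 N·m.
J = πd⁴/32 = π(0.0893)⁴/32 = 6.243×10^-6 m⁴.
θ = T·L/(G·J) = 2079 × 0.633 / (42.2×10⁹ × 6.243×10^-6) = 4.996×10^-3 rad.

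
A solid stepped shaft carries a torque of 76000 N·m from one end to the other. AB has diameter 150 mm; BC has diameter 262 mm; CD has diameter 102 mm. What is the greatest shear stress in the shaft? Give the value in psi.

Under the same torque, τ_max = 16T/(πd³) is largest where d is smallest — segment CD (d = 102 mm).
τ_max = 16·76000/(π·(0.102)³) = 3.647×10^8 Pa.

52900 psi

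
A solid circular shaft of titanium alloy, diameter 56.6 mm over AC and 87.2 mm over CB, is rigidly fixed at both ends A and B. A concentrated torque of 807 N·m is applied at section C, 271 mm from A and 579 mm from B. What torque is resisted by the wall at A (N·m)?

222 N·m

Compatibility: T_A·a/J_AC = T_B·b/J_CB with T_A + T_B = T₀.
J_AC = 1.01×10^-6 m⁴, J_CB = 5.68×10^-6 m⁴, so T_A = T₀·(J_AC/a)/((J_AC/a)+(J_CB/b)) = 221.9 N·m, T_B = 585.1 N·m.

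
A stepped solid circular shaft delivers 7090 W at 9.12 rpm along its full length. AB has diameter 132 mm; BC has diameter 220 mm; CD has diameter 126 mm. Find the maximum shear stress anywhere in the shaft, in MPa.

18.9 MPa

ω = 2π·9.12/60 = 0.9550 rad/s, so T = P/ω = 7090 / 0.9550 = 7424 N·m.
Under the same torque, τ_max = 16T/(πd³) is largest where d is smallest — segment CD (d = 126 mm).
τ_max = 16·7424/(π·(0.126)³) = 1.890×10^7 Pa.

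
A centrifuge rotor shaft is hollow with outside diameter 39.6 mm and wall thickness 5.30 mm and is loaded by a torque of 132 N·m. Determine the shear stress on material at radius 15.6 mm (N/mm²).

J = π(d_o⁴ − d_i⁴)/32 = π(0.0396⁴ − 0.0290⁴)/32 = 1.720×10^-7 m⁴.
Shear stress varies linearly with radius: τ = T·r/J = 132.0 × 0.0156 / 1.720×10^-7 = 1.197×10^7 Pa.

12.0 N/mm²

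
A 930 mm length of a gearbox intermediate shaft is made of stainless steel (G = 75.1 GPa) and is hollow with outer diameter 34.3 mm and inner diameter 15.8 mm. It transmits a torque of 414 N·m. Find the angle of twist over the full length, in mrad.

39.5 mrad

J = π(d_o⁴ − d_i⁴)/32 = π(0.0343⁴ − 0.0158⁴)/32 = 1.298×10^-7 m⁴.
θ = T·L/(G·J) = 414.0 × 0.930 / (75.1×10⁹ × 1.298×10^-7) = 0.03951 rad.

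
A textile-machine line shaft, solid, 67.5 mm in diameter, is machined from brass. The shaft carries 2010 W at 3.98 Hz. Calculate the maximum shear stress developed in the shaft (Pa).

ω = 2π·3.98 = 25.01 rad/s, so T = P/ω = 2010 / 25.01 = 80.38 N·m.
J = πd⁴/32 = π(0.0675)⁴/32 = 2.038×10^-6 m⁴.
τ_max = T·r/J = 80.38 × 0.0338 / 2.038×10^-6 = 1.331×10^6 Pa.

1.33e6 Pa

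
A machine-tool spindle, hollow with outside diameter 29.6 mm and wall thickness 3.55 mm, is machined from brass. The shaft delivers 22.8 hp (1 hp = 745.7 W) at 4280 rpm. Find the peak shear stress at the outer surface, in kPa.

11200 kPa

ω = 2π·4280/60 = 448.2 rad/s, so T = P/ω = 22.8×745.7 / 448.2 = 37.93 N·m.
J = π(d_o⁴ − d_i⁴)/32 = π(0.0296⁴ − 0.0225⁴)/32 = 5.020×10^-8 m⁴.
τ_max = T·r/J = 37.93 × 0.0148 / 5.020×10^-8 = 1.118×10^7 Pa.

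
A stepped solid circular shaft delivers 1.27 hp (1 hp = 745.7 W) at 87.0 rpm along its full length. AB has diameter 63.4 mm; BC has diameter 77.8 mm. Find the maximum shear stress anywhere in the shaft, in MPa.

2.08 MPa

ω = 2π·87.0/60 = 9.111 rad/s, so T = P/ω = 1.27×745.7 / 9.111 = 103.9 N·m.
Under the same torque, τ_max = 16T/(πd³) is largest where d is smallest — segment AB (d = 63.4 mm).
τ_max = 16·103.9/(π·(0.0634)³) = 2.077×10^6 Pa.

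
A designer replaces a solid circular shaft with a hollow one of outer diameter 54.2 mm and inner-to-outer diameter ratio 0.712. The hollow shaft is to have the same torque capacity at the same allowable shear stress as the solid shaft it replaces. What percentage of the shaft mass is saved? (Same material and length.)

39.9 %

Equal τ_max and T ⇒ the solid shaft needs d_s³ = d_o³(1−k⁴), so d_s = 54.2·(1−0.712⁴)^(1/3) = 49.09 mm.
Area ratio A_h/A_s = d_o²(1−k²)/d_s² = (1−k²)/(1−k⁴)^(2/3) = 0.6010.
Mass saving = 1 − 0.6010 = 39.9 %.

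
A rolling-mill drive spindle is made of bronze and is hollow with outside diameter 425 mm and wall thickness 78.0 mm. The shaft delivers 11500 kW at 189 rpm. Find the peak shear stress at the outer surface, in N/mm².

ω = 2π·189/60 = 19.79 rad/s, so T = P/ω = 11500×10³ / 19.79 = 581000 N·m.
J = π(d_o⁴ − d_i⁴)/32 = π(0.425⁴ − 0.269⁴)/32 = 2.689×10^-3 m⁴.
τ_max = T·r/J = 581000 × 0.212 / 2.689×10^-3 = 4.592×10^7 Pa.

45.9 N/mm²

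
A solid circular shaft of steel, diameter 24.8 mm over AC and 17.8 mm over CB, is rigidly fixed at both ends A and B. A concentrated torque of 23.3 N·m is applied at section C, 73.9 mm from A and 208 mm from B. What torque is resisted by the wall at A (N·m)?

21.3 N·m

Compatibility: T_A·a/J_AC = T_B·b/J_CB with T_A + T_B = T₀.
J_AC = 3.71×10^-8 m⁴, J_CB = 9.86×10^-9 m⁴, so T_A = T₀·(J_AC/a)/((J_AC/a)+(J_CB/b)) = 21.29 N·m, T_B = 2.008 N·m.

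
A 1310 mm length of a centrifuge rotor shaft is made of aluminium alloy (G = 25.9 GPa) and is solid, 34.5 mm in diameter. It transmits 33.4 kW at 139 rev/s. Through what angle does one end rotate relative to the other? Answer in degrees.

ω = 2π·139 = 873.4 rad/s, so T = P/ω = 33.4×10³ / 873.4 = 38.24 N·m.
J = πd⁴/32 = π(0.0345)⁴/32 = 1.391×10^-7 m⁴.
θ = T·L/(G·J) = 38.24 × 1.31 / (25.9×10⁹ × 1.391×10^-7) = 0.01391 rad.

0.797°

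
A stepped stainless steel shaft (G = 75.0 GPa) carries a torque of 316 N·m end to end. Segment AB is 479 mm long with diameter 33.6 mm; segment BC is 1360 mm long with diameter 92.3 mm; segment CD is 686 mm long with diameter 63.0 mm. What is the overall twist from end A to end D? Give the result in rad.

0.0188 rad

J_AB = π(0.0336)⁴/32 = 1.25×10^-7 m⁴; J_BC = π(0.0923)⁴/32 = 7.13×10^-6 m⁴; J_CD = π(0.0630)⁴/32 = 1.55×10^-6 m⁴.
θ = (T/G)·Σ L_i/J_i = (316.0/75.0×10⁹)·(0.479/1.25×10^-7 + 1.36/7.13×10^-6 + 0.686/1.55×10^-6) = 0.01880 rad.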